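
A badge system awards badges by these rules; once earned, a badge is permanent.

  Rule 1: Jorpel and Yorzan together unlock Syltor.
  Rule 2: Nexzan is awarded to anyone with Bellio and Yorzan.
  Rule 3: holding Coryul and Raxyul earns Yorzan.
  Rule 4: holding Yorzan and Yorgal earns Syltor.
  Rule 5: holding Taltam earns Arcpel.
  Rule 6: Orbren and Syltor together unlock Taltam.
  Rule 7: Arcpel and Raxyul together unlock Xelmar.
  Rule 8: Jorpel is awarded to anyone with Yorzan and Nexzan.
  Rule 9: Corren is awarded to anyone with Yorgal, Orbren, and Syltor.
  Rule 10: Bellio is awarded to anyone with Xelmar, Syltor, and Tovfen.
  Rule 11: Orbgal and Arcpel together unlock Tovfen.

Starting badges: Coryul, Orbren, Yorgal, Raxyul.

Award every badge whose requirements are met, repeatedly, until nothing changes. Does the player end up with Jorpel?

Jorpel would need Yorzan and Nexzan (Rule 8), but Nexzan is never earned.

No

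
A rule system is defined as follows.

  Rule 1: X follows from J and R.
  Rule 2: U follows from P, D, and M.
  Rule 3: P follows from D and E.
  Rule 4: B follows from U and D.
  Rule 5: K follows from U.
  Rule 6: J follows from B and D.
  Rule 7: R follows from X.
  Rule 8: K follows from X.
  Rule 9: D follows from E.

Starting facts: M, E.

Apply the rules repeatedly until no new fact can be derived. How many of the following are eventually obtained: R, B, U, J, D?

E holds, so D follows (Rule 9).
From D and E, Rule 3 gives P.
From P, D, and M, Rule 2 gives U.
From U and D, Rule 4 gives B.
From B and D, Rule 6 gives J.
R would need X (Rule 7), but X is never established.
B: reached.
U: reached.
J: reached.
D: reached.
Reached: B, U, J, and D — 4 of the 5.

4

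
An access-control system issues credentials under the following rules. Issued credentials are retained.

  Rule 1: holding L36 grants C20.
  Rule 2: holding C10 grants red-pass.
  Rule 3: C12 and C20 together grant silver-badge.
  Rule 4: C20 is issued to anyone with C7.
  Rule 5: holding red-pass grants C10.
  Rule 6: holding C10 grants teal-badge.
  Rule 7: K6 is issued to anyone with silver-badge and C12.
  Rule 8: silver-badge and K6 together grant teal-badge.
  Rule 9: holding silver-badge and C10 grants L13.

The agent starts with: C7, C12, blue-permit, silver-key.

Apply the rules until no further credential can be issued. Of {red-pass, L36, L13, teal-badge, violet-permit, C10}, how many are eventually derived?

1

Holding C7 grants C20 (Rule 4).
Holding C12 and C20 grants silver-badge (Rule 3).
Holding silver-badge and C12 grants K6 (Rule 7).
Holding silver-badge and K6 grants teal-badge (Rule 8).
red-pass would need C10 (Rule 2), but C10 is never granted.
No rule produces L36, and it is not given.
L13 would need silver-badge and C10 (Rule 9), but C10 is never granted.
teal-badge: reached.
No rule produces violet-permit, and it is not given.
C10 would need red-pass (Rule 5), but red-pass is never granted.
Reached: teal-badge — 1 of the 6.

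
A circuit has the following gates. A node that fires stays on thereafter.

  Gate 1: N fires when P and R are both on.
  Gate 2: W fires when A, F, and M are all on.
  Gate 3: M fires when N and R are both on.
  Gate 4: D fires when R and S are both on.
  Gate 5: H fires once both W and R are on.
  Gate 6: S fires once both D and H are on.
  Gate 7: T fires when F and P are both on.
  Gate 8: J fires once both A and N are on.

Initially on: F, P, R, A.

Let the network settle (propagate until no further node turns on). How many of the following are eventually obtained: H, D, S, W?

Gate 1: P and R on → N on.
Gate 3: N and R on → M on.
A, F, and M are on, so W fires (Gate 2).
W and R are on, so H fires (Gate 5).
H: reached.
D would need R and S (Gate 4), but S never turns on.
S would need D and H (Gate 6), but D never turns on.
W: reached.
Reached: H and W — 2 of the 4.

2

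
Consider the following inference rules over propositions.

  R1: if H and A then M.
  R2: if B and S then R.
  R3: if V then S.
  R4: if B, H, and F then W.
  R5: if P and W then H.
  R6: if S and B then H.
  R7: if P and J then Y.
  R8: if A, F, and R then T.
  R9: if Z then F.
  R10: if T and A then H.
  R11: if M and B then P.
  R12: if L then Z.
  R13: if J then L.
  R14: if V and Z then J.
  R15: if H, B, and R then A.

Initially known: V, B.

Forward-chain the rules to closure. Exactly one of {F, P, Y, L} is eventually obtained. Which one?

P

V holds, so S follows (R3).
S and B hold, so H follows (R6).
B and S hold, so R follows (R2).
From H, B, and R, R15 gives A.
From H and A, R1 gives M.
M and B hold, so P follows (R11).
F would need Z (R9), but Z is never established. L would need J (R13), but J is never established. Y would need P and J (R7), but J is never established.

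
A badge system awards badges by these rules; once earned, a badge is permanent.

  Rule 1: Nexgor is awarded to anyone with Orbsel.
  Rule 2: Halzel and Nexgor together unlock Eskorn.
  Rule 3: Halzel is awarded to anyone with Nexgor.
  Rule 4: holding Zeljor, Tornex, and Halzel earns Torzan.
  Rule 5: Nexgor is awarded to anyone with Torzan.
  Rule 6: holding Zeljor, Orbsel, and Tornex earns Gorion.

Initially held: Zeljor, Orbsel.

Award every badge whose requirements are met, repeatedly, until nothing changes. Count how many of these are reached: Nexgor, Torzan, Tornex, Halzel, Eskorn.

With Orbsel, Nexgor is earned (Rule 1).
With Nexgor, Halzel is earned (Rule 3).
With Halzel and Nexgor, Eskorn is earned (Rule 2).
Nexgor: reached.
Torzan would need Zeljor, Tornex, and Halzel (Rule 4), but Tornex is never earned.
No rule produces Tornex, and it is not given.
Halzel: reached.
Eskorn: reached.
Reached: Nexgor, Halzel, and Eskorn — 3 of the 5.

3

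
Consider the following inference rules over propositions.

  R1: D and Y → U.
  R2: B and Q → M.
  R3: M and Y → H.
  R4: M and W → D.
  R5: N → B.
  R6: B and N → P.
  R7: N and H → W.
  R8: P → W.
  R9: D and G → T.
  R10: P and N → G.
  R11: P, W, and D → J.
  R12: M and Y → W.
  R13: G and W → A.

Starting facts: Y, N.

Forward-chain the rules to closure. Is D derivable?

D would need M and W (R4), but M is never established.

No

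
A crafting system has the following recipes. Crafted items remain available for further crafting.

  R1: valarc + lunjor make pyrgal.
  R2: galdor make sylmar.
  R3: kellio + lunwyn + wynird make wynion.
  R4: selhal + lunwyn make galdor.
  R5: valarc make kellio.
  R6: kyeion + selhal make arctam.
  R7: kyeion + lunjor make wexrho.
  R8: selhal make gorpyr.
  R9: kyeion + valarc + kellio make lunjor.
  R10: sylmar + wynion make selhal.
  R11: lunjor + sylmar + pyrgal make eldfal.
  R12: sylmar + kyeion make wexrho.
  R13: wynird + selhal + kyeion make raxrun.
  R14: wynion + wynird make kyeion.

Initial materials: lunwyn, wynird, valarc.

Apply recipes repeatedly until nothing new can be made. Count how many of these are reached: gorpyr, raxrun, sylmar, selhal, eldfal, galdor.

gorpyr would need selhal (R8), but selhal is never obtained.
raxrun would need wynird, selhal, and kyeion (R13), but selhal is never obtained.
sylmar would need galdor (R2), but galdor is never obtained.
selhal would need sylmar and wynion (R10), but sylmar is never obtained.
eldfal would need lunjor, sylmar, and pyrgal (R11), but sylmar is never obtained.
galdor would need selhal and lunwyn (R4), but selhal is never obtained.
None of the 6 are reached.

0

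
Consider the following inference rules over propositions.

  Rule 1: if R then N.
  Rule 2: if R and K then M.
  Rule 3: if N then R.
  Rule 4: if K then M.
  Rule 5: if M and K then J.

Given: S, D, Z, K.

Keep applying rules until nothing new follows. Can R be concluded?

No

R would need N (Rule 3), but N is never established.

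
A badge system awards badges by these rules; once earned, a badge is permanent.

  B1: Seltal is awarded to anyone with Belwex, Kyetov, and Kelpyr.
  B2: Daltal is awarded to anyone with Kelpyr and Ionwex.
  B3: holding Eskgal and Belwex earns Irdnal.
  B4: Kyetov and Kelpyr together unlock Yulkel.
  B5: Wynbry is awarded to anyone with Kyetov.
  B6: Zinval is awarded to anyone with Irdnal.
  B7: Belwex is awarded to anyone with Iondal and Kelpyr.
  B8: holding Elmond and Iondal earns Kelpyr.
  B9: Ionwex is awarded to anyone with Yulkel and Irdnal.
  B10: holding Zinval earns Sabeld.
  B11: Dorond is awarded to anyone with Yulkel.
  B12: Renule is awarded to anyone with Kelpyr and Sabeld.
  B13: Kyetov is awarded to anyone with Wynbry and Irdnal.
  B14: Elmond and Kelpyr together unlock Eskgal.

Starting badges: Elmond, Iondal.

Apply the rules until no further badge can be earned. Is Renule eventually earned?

Yes

With Elmond and Iondal, Kelpyr is earned (B8).
With Iondal and Kelpyr, Belwex is earned (B7).
With Elmond and Kelpyr, Eskgal is earned (B14).
With Eskgal and Belwex, Irdnal is earned (B3).
With Irdnal, Zinval is earned (B6).
With Zinval, Sabeld is earned (B10).
With Kelpyr and Sabeld, Renule is earned (B12).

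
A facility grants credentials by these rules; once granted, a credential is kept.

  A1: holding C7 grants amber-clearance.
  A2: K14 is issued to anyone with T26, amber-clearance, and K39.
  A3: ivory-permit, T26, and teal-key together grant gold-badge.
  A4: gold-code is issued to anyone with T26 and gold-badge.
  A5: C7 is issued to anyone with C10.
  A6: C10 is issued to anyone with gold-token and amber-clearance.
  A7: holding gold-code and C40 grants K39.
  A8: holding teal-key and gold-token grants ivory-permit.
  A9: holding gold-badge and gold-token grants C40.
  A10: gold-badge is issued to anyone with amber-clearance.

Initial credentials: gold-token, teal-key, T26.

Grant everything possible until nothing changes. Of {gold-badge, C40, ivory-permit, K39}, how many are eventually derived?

Holding teal-key and gold-token grants ivory-permit (A8).
Holding ivory-permit, T26, and teal-key grants gold-badge (A3).
Holding T26 and gold-badge grants gold-code (A4).
Holding gold-badge and gold-token grants C40 (A9).
Holding gold-code and C40 grants K39 (A7).
gold-badge: reached.
C40: reached.
ivory-permit: reached.
K39: reached.
All 4 are reached.

4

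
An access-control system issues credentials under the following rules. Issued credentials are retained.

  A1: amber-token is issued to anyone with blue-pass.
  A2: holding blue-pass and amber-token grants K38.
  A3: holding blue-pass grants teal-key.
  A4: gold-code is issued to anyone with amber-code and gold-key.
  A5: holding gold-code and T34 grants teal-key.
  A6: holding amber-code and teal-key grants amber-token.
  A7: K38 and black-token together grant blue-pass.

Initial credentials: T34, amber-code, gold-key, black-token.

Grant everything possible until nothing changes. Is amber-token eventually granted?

Yes

Holding amber-code and gold-key grants gold-code (A4).
Holding gold-code and T34 grants teal-key (A5).
Holding amber-code and teal-key grants amber-token (A6).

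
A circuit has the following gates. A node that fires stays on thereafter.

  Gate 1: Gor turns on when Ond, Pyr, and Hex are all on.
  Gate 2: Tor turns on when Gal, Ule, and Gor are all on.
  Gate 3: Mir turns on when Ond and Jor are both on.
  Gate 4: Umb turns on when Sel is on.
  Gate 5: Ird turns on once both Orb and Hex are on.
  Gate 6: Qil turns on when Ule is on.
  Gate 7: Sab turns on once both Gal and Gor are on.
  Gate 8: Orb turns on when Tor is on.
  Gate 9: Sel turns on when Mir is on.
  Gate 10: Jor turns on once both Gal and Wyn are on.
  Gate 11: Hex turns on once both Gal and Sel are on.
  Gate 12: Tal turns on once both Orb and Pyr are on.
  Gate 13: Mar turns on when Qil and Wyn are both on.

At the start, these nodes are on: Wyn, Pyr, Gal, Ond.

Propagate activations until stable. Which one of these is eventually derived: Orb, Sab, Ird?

Gate 10: Gal and Wyn on → Jor on.
Ond and Jor are on, so Mir turns on (Gate 3).
Gate 9: Mir on → Sel on.
Gal and Sel are on, so Hex turns on (Gate 11).
Ond, Pyr, and Hex are on, so Gor turns on (Gate 1).
Gate 7: Gal and Gor on → Sab on.
Ird would need Orb and Hex (Gate 5), but Orb never turns on. Orb would need Tor (Gate 8), but Tor never turns on.

Sab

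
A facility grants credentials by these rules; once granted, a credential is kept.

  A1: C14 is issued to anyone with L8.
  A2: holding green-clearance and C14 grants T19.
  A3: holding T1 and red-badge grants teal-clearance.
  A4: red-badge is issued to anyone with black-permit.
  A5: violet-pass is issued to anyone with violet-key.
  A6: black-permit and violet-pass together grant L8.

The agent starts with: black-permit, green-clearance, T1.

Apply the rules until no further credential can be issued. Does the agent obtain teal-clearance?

Yes

Holding black-permit grants red-badge (A4).
Holding T1 and red-badge grants teal-clearance (A3).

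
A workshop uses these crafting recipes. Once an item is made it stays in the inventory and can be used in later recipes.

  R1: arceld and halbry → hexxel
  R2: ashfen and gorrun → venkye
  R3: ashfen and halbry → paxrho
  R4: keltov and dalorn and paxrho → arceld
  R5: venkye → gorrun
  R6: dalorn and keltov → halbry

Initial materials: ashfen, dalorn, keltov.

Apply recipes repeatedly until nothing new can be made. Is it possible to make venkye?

venkye would need ashfen and gorrun (R2), but gorrun is never obtained.

No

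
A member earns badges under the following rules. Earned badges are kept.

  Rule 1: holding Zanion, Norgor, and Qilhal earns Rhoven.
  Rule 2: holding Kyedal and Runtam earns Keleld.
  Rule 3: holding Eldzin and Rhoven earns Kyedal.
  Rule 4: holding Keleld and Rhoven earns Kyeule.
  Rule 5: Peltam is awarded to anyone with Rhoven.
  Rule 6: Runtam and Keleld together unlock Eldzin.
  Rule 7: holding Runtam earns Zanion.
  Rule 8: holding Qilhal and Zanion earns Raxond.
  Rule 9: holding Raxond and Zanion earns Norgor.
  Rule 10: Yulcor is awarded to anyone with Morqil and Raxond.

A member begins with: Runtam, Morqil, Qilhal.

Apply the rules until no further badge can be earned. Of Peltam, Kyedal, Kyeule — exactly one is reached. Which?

Peltam

With Runtam, Zanion is earned (Rule 7).
With Qilhal and Zanion, Raxond is earned (Rule 8).
With Raxond and Zanion, Norgor is earned (Rule 9).
With Zanion, Norgor, and Qilhal, Rhoven is earned (Rule 1).
With Rhoven, Peltam is earned (Rule 5).
Kyeule would need Keleld and Rhoven (Rule 4), but Keleld is never earned. Kyedal would need Eldzin and Rhoven (Rule 3), but Eldzin is never earned.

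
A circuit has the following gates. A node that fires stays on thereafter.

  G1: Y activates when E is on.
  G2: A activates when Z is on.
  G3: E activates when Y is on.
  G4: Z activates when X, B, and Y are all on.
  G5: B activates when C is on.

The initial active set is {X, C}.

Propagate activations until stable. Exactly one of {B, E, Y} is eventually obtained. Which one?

C is on, so B activates (G5).
E would need Y (G3), but Y never turns on. Y would need E (G1), but E never turns on.

B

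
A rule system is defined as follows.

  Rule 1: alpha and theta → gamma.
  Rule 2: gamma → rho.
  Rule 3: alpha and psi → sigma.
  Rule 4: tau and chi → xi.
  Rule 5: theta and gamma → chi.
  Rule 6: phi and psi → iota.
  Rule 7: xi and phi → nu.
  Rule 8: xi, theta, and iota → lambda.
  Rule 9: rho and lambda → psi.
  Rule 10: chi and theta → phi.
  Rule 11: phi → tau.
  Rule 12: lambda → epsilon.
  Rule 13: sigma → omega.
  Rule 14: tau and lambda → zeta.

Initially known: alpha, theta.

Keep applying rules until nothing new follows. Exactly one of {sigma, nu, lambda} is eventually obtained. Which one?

From alpha and theta, Rule 1 gives gamma.
theta and gamma hold, so chi follows (Rule 5).
chi and theta hold, so phi follows (Rule 10).
From phi, Rule 11 gives tau.
tau and chi hold, so xi follows (Rule 4).
From xi and phi, Rule 7 gives nu.
sigma would need alpha and psi (Rule 3), but psi is never established. lambda would need xi, theta, and iota (Rule 8), but iota is never established.

nu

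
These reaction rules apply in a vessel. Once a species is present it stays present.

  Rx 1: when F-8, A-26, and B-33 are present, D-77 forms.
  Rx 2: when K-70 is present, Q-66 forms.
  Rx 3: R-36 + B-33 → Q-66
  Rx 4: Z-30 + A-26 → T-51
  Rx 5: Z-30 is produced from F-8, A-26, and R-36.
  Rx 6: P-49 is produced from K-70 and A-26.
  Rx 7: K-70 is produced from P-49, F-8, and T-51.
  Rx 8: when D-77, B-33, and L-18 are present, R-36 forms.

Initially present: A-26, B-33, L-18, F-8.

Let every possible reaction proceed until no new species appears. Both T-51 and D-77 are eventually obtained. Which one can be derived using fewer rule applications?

D-77: F-8, A-26, and B-33 present → D-77 forms (Rx 1). [1 rule application]
T-51: F-8, A-26, and B-33 present → D-77 forms (Rx 1). D-77, B-33, and L-18 present → R-36 forms (Rx 8). F-8, A-26, and R-36 present → Z-30 forms (Rx 5). Z-30 and A-26 present → T-51 forms (Rx 4). [4 rule applications]
D-77 needs fewer.

D-77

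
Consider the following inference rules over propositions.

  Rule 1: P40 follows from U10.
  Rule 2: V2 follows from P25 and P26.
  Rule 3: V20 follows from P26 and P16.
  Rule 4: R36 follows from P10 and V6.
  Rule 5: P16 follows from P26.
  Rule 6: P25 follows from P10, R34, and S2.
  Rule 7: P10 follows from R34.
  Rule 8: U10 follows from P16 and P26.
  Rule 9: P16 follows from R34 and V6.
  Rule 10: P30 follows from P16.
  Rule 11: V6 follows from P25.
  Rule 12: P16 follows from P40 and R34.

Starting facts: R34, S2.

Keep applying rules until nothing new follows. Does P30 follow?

Yes

From R34, Rule 7 gives P10.
From P10, R34, and S2, Rule 6 gives P25.
From P25, Rule 11 gives V6.
From R34 and V6, Rule 9 gives P16.
From P16, Rule 10 gives P30.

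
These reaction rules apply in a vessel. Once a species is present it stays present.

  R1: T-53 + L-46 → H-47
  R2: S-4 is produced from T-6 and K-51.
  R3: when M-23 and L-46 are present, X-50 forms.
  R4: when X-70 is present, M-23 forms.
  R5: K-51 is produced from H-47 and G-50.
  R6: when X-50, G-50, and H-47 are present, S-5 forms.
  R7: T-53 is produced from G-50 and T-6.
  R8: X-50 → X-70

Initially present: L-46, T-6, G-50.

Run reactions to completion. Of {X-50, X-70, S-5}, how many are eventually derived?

X-50 would need M-23 and L-46 (R3), but M-23 never forms.
X-70 would need X-50 (R8), but X-50 never forms.
S-5 would need X-50, G-50, and H-47 (R6), but X-50 never forms.
None of the 3 are reached.

0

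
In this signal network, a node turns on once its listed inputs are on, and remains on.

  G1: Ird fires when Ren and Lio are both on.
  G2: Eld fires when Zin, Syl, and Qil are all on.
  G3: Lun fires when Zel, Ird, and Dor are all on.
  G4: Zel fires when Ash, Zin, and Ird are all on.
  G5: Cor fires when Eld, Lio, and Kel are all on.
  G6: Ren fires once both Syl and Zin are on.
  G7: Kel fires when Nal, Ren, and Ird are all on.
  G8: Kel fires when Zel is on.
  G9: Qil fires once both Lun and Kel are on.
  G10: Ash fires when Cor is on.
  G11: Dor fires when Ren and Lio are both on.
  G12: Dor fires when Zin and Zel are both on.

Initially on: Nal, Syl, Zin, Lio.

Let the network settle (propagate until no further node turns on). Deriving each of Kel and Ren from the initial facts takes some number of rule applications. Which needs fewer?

Ren

Ren: Syl and Zin are on, so Ren fires (G6). [1 rule application]
Kel: Syl and Zin are on, so Ren fires (G6). G1: Ren and Lio on → Ird on. Nal, Ren, and Ird are on, so Kel fires (G7). [3 rule applications]
Ren needs fewer.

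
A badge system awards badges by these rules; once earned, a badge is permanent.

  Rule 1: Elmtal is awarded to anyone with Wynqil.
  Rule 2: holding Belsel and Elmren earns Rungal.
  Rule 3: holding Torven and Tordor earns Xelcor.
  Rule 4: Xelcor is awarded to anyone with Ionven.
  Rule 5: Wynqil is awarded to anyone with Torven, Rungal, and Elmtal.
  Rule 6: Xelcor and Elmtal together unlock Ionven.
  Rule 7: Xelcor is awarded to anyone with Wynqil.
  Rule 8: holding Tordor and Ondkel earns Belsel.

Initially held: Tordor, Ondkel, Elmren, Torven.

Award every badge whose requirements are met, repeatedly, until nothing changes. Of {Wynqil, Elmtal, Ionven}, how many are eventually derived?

Wynqil would need Torven, Rungal, and Elmtal (Rule 5), but Elmtal is never earned.
Elmtal would need Wynqil (Rule 1), but Wynqil is never earned.
Ionven would need Xelcor and Elmtal (Rule 6), but Elmtal is never earned.
None of the 3 are reached.

0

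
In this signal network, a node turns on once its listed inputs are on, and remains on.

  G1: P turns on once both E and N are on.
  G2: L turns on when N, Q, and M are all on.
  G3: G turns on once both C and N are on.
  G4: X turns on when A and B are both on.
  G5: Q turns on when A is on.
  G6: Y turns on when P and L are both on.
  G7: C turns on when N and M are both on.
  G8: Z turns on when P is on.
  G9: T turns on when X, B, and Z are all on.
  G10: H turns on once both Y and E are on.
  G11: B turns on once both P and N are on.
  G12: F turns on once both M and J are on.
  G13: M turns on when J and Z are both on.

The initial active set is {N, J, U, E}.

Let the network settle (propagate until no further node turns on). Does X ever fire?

X would need A and B (G4), but A never turns on.

No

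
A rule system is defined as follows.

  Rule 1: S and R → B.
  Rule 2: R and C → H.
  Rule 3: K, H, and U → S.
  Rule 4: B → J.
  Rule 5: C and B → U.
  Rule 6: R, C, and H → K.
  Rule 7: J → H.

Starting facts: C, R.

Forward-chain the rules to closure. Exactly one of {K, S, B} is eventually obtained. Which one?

K

R and C hold, so H follows (Rule 2).
From R, C, and H, Rule 6 gives K.
S would need K, H, and U (Rule 3), but U is never established. B would need S and R (Rule 1), but S is never established.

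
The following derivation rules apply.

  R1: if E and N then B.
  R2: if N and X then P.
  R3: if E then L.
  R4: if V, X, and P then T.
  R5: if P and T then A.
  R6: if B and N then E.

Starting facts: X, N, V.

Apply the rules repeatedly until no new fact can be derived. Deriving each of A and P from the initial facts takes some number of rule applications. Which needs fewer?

P: From N and X, R2 gives P. [1 rule application]
A: N and X hold, so P follows (R2). V, X, and P hold, so T follows (R4). P and T hold, so A follows (R5). [3 rule applications]
P needs fewer.

P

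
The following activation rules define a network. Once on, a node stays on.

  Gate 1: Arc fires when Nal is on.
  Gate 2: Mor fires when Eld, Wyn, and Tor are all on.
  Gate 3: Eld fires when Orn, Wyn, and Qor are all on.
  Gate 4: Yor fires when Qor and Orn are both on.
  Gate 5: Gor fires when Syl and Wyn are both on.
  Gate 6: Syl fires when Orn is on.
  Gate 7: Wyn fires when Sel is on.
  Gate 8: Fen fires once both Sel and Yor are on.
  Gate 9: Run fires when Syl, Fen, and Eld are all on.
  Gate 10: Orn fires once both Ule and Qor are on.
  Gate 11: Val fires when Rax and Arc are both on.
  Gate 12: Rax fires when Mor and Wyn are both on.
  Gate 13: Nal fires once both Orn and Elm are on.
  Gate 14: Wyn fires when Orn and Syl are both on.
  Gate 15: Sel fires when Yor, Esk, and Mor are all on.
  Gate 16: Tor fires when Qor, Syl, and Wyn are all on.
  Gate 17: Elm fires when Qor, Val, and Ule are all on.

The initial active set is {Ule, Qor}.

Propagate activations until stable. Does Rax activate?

Yes

Gate 10: Ule and Qor on → Orn on.
Gate 6: Orn on → Syl on.
Orn and Syl are on, so Wyn fires (Gate 14).
Qor, Syl, and Wyn are on, so Tor fires (Gate 16).
Gate 3: Orn, Wyn, and Qor on → Eld on.
Gate 2: Eld, Wyn, and Tor on → Mor on.
Mor and Wyn are on, so Rax fires (Gate 12).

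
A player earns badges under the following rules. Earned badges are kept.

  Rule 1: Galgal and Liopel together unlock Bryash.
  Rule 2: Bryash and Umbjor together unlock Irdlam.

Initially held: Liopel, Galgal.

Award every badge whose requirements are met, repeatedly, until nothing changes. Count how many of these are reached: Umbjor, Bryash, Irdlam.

With Galgal and Liopel, Bryash is earned (Rule 1).
No rule produces Umbjor, and it is not given.
Bryash: reached.
Irdlam would need Bryash and Umbjor (Rule 2), but Umbjor is never earned.
Reached: Bryash — 1 of the 3.

1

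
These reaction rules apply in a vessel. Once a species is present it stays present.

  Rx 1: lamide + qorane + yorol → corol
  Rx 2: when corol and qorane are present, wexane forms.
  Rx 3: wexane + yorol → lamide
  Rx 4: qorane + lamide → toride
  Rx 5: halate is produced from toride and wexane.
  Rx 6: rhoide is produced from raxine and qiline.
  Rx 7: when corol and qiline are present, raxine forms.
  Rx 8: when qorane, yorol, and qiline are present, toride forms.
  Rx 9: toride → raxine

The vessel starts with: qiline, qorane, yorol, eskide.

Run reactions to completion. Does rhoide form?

qorane, yorol, and qiline present → toride forms (Rx 8).
toride present → raxine forms (Rx 9).
raxine and qiline present → rhoide forms (Rx 6).

Yes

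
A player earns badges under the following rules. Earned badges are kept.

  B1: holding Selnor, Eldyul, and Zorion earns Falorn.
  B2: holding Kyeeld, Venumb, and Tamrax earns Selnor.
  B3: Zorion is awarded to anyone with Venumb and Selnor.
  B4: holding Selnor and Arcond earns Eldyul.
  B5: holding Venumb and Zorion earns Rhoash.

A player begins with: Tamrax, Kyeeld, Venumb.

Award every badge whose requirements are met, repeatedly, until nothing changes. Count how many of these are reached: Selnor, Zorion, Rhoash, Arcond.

With Kyeeld, Venumb, and Tamrax, Selnor is earned (B2).
With Venumb and Selnor, Zorion is earned (B3).
With Venumb and Zorion, Rhoash is earned (B5).
Selnor: reached.
Zorion: reached.
Rhoash: reached.
No rule produces Arcond, and it is not given.
Reached: Selnor, Zorion, and Rhoash — 3 of the 4.

3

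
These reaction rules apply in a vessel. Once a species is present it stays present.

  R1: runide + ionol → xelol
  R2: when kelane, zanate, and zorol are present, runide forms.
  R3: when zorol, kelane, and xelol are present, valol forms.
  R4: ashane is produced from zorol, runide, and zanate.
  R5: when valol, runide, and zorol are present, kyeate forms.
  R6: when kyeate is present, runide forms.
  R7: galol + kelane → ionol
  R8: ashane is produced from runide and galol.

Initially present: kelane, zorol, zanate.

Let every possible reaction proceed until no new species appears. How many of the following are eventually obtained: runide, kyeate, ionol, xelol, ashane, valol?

kelane, zanate, and zorol present → runide forms (R2).
zorol, runide, and zanate present → ashane forms (R4).
runide: reached.
kyeate would need valol, runide, and zorol (R5), but valol never forms.
ionol would need galol and kelane (R7), but galol never forms.
xelol would need runide and ionol (R1), but ionol never forms.
ashane: reached.
valol would need zorol, kelane, and xelol (R3), but xelol never forms.
Reached: runide and ashane — 2 of the 6.

2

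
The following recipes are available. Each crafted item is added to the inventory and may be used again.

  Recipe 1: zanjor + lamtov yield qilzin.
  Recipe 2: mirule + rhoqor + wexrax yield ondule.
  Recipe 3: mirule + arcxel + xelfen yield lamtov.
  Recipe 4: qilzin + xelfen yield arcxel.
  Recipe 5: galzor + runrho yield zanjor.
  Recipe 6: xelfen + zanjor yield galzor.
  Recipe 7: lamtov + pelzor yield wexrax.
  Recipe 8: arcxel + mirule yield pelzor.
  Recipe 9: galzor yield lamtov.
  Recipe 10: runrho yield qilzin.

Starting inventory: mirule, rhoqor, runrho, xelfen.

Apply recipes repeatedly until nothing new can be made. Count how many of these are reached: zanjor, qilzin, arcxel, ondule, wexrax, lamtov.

Using Recipe 10, runrho makes qilzin.
Using Recipe 4, qilzin and xelfen make arcxel.
arcxel + mirule → pelzor (Recipe 8).
Using Recipe 3, mirule, arcxel, and xelfen make lamtov.
lamtov + pelzor → wexrax (Recipe 7).
mirule + rhoqor + wexrax → ondule (Recipe 2).
zanjor would need galzor and runrho (Recipe 5), but galzor is never obtained.
qilzin: reached.
arcxel: reached.
ondule: reached.
wexrax: reached.
lamtov: reached.
Reached: qilzin, arcxel, ondule, wexrax, and lamtov — 5 of the 6.

5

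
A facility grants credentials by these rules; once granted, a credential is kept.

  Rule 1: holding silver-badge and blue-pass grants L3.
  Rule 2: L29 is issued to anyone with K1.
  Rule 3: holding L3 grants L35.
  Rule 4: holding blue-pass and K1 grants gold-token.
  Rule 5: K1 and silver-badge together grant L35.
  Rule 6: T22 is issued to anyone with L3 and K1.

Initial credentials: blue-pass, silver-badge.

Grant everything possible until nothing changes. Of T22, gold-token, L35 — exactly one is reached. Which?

L35

Holding silver-badge and blue-pass grants L3 (Rule 1).
Holding L3 grants L35 (Rule 3).
T22 would need L3 and K1 (Rule 6), but K1 is never granted. gold-token would need blue-pass and K1 (Rule 4), but K1 is never granted.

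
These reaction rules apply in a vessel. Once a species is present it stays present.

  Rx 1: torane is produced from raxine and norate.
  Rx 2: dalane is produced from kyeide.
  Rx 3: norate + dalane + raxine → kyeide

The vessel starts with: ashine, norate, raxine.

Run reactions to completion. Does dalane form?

dalane would need kyeide (Rx 2), but kyeide never forms.

No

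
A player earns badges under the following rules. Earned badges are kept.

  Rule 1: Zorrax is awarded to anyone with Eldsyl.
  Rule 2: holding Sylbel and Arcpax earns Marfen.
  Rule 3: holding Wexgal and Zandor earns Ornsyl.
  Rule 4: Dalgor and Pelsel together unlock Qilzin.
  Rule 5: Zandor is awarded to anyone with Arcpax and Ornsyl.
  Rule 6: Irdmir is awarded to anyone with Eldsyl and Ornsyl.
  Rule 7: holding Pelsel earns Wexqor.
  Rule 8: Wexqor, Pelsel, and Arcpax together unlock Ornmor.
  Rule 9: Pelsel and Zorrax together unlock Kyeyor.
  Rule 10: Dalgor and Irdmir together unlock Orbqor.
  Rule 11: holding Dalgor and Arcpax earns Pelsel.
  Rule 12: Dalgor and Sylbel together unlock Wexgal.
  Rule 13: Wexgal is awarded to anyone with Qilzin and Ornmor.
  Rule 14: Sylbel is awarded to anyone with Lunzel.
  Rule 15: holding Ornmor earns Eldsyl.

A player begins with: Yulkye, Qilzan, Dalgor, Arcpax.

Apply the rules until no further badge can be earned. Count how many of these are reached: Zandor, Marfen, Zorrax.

With Dalgor and Arcpax, Pelsel is earned (Rule 11).
With Pelsel, Wexqor is earned (Rule 7).
With Wexqor, Pelsel, and Arcpax, Ornmor is earned (Rule 8).
With Ornmor, Eldsyl is earned (Rule 15).
With Eldsyl, Zorrax is earned (Rule 1).
Zandor would need Arcpax and Ornsyl (Rule 5), but Ornsyl is never earned.
Marfen would need Sylbel and Arcpax (Rule 2), but Sylbel is never earned.
Zorrax: reached.
Reached: Zorrax — 1 of the 3.

1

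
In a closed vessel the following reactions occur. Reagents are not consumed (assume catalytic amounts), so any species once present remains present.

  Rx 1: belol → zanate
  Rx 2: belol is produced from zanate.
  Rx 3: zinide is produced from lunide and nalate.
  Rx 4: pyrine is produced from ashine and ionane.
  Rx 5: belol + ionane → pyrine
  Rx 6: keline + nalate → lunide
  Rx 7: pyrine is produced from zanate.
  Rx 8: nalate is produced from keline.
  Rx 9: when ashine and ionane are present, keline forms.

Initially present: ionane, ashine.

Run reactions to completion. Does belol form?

belol would need zanate (Rx 2), but zanate never forms.

No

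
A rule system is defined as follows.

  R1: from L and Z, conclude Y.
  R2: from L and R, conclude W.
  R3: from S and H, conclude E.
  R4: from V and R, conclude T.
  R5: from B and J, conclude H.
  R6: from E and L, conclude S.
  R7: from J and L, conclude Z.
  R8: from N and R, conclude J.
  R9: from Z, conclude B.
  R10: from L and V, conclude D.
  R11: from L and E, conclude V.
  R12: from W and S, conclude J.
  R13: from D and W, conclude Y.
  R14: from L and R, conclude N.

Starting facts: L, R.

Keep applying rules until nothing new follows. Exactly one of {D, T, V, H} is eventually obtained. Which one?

L and R hold, so N follows (R14).
N and R hold, so J follows (R8).
From J and L, R7 gives Z.
From Z, R9 gives B.
From B and J, R5 gives H.
V would need L and E (R11), but E is never established. T would need V and R (R4), but V is never established. D would need L and V (R10), but V is never established.

H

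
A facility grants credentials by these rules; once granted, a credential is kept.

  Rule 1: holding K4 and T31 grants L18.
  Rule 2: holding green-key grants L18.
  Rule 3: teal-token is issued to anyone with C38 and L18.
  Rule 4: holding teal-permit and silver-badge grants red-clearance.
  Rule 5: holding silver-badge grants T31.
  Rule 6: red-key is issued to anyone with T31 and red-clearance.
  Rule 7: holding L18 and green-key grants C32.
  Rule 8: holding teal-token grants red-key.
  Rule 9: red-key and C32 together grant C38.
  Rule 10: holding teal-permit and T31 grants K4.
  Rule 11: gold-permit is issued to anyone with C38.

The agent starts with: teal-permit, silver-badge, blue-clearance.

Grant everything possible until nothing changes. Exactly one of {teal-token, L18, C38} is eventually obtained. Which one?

L18

Holding silver-badge grants T31 (Rule 5).
Holding teal-permit and T31 grants K4 (Rule 10).
Holding K4 and T31 grants L18 (Rule 1).
C38 would need red-key and C32 (Rule 9), but C32 is never granted. teal-token would need C38 and L18 (Rule 3), but C38 is never granted.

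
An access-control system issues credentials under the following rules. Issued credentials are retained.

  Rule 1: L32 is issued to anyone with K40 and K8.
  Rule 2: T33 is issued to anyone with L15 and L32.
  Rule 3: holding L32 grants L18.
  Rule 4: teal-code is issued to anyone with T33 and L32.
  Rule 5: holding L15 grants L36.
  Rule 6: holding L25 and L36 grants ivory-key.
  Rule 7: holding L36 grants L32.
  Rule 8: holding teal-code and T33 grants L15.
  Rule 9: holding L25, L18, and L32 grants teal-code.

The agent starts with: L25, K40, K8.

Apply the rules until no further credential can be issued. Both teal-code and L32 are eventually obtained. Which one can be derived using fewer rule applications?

L32

L32: Holding K40 and K8 grants L32 (Rule 1). [1 rule application]
teal-code: Holding K40 and K8 grants L32 (Rule 1). Holding L32 grants L18 (Rule 3). Holding L25, L18, and L32 grants teal-code (Rule 9). [3 rule applications]
L32 needs fewer.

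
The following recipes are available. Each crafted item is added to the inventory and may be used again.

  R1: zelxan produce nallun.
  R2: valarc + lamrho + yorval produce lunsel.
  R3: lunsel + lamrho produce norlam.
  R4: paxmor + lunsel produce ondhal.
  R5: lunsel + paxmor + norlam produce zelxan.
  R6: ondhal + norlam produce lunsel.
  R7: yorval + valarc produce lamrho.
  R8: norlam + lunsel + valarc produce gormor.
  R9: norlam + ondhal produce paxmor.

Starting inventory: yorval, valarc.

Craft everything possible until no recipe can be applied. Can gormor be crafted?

Yes

yorval + valarc → lamrho (R7).
valarc + lamrho + yorval → lunsel (R2).
Using R3, lunsel and lamrho make norlam.
norlam + lunsel + valarc → gormor (R8).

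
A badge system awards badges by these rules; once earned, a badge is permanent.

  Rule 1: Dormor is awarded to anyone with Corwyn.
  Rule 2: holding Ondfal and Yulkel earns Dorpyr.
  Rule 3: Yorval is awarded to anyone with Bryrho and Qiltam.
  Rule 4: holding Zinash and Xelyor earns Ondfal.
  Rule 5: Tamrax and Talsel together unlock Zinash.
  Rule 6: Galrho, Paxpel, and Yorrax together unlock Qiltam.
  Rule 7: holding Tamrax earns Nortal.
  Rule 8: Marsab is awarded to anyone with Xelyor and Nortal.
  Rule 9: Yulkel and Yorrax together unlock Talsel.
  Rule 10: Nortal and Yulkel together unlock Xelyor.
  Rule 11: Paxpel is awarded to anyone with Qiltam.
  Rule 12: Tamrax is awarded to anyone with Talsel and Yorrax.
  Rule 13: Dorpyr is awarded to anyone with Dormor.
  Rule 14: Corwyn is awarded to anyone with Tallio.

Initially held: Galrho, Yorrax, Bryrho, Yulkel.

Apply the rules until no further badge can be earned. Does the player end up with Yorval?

Yorval would need Bryrho and Qiltam (Rule 3), but Qiltam is never earned.

No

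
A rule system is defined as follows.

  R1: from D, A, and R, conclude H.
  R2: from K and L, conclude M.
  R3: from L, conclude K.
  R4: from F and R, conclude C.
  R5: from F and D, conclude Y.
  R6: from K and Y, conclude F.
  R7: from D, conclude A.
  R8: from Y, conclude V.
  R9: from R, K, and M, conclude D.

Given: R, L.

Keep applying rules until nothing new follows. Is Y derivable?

Y would need F and D (R5), but F is never established.

No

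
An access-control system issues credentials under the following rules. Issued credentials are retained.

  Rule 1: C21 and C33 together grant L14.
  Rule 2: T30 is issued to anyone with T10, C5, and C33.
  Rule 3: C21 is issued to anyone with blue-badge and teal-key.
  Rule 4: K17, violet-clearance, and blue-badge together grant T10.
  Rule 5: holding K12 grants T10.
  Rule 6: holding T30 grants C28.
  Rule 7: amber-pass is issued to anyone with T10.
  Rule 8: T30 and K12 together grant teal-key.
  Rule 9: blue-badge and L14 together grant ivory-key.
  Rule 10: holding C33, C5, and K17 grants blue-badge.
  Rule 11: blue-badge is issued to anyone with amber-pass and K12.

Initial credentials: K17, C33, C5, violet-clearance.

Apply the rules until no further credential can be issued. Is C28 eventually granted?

Yes

Holding C33, C5, and K17 grants blue-badge (Rule 10).
Holding K17, violet-clearance, and blue-badge grants T10 (Rule 4).
Holding T10, C5, and C33 grants T30 (Rule 2).
Holding T30 grants C28 (Rule 6).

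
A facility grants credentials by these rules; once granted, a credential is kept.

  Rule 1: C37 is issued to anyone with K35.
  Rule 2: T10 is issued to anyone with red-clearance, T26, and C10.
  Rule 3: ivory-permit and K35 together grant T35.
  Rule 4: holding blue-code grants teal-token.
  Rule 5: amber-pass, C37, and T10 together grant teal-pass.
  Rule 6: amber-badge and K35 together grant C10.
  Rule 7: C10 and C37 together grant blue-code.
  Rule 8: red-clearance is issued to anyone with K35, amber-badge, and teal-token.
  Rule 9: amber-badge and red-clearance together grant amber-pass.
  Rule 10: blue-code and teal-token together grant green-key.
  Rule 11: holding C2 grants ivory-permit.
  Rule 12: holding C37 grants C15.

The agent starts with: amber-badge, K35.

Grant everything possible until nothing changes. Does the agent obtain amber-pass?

Yes

Holding amber-badge and K35 grants C10 (Rule 6).
Holding K35 grants C37 (Rule 1).
Holding C10 and C37 grants blue-code (Rule 7).
Holding blue-code grants teal-token (Rule 4).
Holding K35, amber-badge, and teal-token grants red-clearance (Rule 8).
Holding amber-badge and red-clearance grants amber-pass (Rule 9).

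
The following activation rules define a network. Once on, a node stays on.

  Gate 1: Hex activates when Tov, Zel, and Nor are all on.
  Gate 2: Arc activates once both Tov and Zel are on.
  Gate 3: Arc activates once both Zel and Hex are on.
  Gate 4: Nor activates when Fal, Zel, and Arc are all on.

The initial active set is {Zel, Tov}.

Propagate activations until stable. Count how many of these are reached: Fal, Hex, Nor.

0

No rule produces Fal, and it is not given.
Hex would need Tov, Zel, and Nor (Gate 1), but Nor never turns on.
Nor would need Fal, Zel, and Arc (Gate 4), but Fal never turns on.
None of the 3 are reached.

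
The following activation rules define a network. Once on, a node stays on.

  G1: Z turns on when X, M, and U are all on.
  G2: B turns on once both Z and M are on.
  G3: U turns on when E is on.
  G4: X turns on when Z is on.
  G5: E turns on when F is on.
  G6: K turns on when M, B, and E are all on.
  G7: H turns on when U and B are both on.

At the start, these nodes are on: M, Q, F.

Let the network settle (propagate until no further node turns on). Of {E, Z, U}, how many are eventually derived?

G5: F on → E on.
E is on, so U turns on (G3).
E: reached.
Z would need X, M, and U (G1), but X never turns on.
U: reached.
Reached: E and U — 2 of the 3.

2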